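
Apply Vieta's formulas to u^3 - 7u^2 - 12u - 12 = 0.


Monic cubic u^3+bu^2+cu+d=0: sum=-b, pairwise sum=c, product=-d.
b=-7, c=-12, d=-12
r1+r2+r3 = 7
r1r2+r1r3+r2r3 = -12
r1r2r3 = 12


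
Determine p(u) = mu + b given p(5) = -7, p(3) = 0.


p(u) = mu + b. Using p(5)=-7, p(3)=0:
m = (-7)/(5 - 3) = -7/2 = -7/2
b = -7 - m*(5) = -7 + 35/2 = 21/2
p(u) = -(7/2)u + (21/2)


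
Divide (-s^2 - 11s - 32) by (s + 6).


(-s^2 - 11s - 32) / (s + 6)
Step 1: -s * (s + 6) = -s^2 - 6s; subtract.
Step 2: -5 * (s + 6) = -5s - 30; subtract.
Quotient: -s - 5, Remainder: -2


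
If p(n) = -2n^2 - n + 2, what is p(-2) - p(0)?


p(-2) = -4
p(0) = 2
p(-2) - p(0) = -4 - 2 = -6


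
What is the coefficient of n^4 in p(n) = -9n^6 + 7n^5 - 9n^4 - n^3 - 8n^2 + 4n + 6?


Read off the coefficient of n^4: -9


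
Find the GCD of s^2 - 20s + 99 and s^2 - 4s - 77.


Factor each:
  s^2 - 20s + 99 = (s - 11)(s - 9)
  s^2 - 4s - 77 = (s - 11)(s + 7)
Common monic factor: s - 11


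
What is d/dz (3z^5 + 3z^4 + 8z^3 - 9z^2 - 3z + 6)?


Apply the power rule term by term:
  d/dz(3z^5) = 15z^4
  d/dz(3z^4) = 12z^3
  d/dz(8z^3) = 24z^2
  d/dz(-9z^2) = -18z
  d/dz(-3z) = -3
  d/dz(6) = 0
p'(z) = 15z^4 + 12z^3 + 24z^2 - 18z - 3


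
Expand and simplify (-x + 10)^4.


Expand (-x + 10)^4 by repeated multiplication:
  (-x + 10)^2 = x^2 - 20x + 100
  (-x + 10)^3 = -x^3 + 30x^2 - 300x + 1000
= x^4 - 40x^3 + 600x^2 - 4000x + 10000


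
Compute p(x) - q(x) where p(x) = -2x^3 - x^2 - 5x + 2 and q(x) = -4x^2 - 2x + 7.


Distribute the minus sign:
  (-2x^3 - x^2 - 5x + 2)
- (-4x^2 - 2x + 7)
Negate second polynomial: 4x^2 + 2x - 7
Add: -2x^3 + 3x^2 - 3x - 5


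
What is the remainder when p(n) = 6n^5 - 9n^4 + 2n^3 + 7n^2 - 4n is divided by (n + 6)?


By the Remainder Theorem, the remainder equals p(-6):
  6*(-6)^5 = -46656
  -9*(-6)^4 = -11664
  2*(-6)^3 = -432
  7*(-6)^2 = 252
  -4*(-6)^1 = 24
  constant: 0
Sum: -46656 - 11664 - 432 + 252 + 24 + 0 = -58476


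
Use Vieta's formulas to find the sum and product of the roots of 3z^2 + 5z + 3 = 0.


For az^2+bz+c=0: sum = -b/a, product = c/a.
a=3, b=5, c=3
Sum = -(5)/3 = -5/3
Product = (3)/3 = 1


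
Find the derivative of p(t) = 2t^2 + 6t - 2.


Apply the power rule term by term:
  d/dt(2t^2) = 4t
  d/dt(6t) = 6
  d/dt(-2) = 0
p'(t) = 4t + 6


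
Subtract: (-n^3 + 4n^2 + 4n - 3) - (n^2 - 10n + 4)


Distribute the minus sign:
  (-n^3 + 4n^2 + 4n - 3)
- (n^2 - 10n + 4)
Negate second polynomial: -n^2 + 10n - 4
Add: -n^3 + 3n^2 + 14n - 7


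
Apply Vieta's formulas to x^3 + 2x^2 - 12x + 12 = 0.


Monic cubic x^3+bx^2+cx+d=0: sum=-b, pairwise sum=c, product=-d.
b=2, c=-12, d=12
r1+r2+r3 = -2
r1r2+r1r3+r2r3 = -12
r1r2r3 = -12


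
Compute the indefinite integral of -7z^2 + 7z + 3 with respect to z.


Reverse power rule on each term:
  ∫ -7z^2 dz = -(7/3)z^3
  ∫ 7z dz = (7/2)z^2
  ∫ 3 dz = 3z
F(z) = -(7/3)z^3 + (7/2)z^2 + 3z + C


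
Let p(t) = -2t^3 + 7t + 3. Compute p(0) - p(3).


p(0) = 3
p(3) = -30
p(0) - p(3) = 3 + 30 = 33


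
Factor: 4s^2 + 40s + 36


Roots satisfy r1 + r2 = -b/a = -10 and r1*r2 = c/a = 9.
So r1 = -1, r2 = -9.
4s^2 + 40s + 36 = 4(s - r1)(s - r2) = 4(s + 1)(s + 9)


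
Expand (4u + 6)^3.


Expand (4u + 6)^3 by repeated multiplication:
  (4u + 6)^2 = 16u^2 + 48u + 36
= 64u^3 + 288u^2 + 432u + 216


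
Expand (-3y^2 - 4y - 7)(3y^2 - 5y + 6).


Distribute each term of the first polynomial:
  (-3y^2)(3y^2 - 5y + 6) = -9y^4 + 15y^3 - 18y^2
  (-4y)(3y^2 - 5y + 6) = -12y^3 + 20y^2 - 24y
  (-7)(3y^2 - 5y + 6) = -21y^2 + 35y - 42
Sum: -9y^4 + 3y^3 - 19y^2 + 11y - 42


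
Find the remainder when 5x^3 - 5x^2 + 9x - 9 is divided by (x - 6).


By the Remainder Theorem, the remainder equals p(6):
  5*(6)^3 = 1080
  -5*(6)^2 = -180
  9*(6)^1 = 54
  constant: -9
Sum: 1080 - 180 + 54 - 9 = 945


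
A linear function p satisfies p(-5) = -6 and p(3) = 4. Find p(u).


p(u) = mu + b. Using p(-5)=-6, p(3)=4:
m = (-6 - 4)/(-5 - 3) = -10/-8 = 5/4
b = -6 - m*(-5) = -6 + 25/4 = 1/4
p(u) = (5/4)u + (1/4)


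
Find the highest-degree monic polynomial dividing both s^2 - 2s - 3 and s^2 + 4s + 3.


Factor each:
  s^2 - 2s - 3 = (s + 1)(s - 3)
  s^2 + 4s + 3 = (s + 1)(s + 3)
Common monic factor: s + 1


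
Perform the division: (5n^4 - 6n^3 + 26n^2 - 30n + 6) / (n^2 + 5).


(5n^4 - 6n^3 + 26n^2 - 30n + 6) / (n^2 + 5)
Step 1: 5n^2 * (n^2 + 5) = 5n^4 + 25n^2; subtract.
Step 2: -6n * (n^2 + 5) = -6n^3 - 30n; subtract.
Step 3: 1 * (n^2 + 5) = n^2 + 5; subtract.
Quotient: 5n^2 - 6n + 1, Remainder: 1


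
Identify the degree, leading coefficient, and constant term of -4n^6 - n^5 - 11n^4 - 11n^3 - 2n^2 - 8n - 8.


Highest power of n is 6, with coefficient -4. Constant term is -8.
Degree = 6, leading coefficient = -4, constant term = -8


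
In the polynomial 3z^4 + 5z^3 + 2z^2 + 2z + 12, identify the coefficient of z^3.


Read off the coefficient of z^3: 5


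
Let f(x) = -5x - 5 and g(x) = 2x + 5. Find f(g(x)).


Substitute g(x) into f:
f(g(x)) = -5*(2x + 5) + (-5)
Expand and combine: -10x - 30


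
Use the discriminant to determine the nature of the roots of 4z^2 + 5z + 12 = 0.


D = b^2 - 4ac = (5)^2 - 4(4)(12) = 25 - 192 = -167
Since D < 0: two complex conjugate roots (no real roots)


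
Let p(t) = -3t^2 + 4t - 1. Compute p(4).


Using direct substitution:
  -3 * (4)^2 = -48
  4 * (4)^1 = 16
  constant: -1
Sum = -48 + 16 - 1 = -33


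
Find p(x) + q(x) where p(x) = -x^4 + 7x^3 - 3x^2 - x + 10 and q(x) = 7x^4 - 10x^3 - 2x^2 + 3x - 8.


Align terms by degree and add:
  -x^4 + 7x^3 - 3x^2 - x + 10
+ 7x^4 - 10x^3 - 2x^2 + 3x - 8
= 6x^4 - 3x^3 - 5x^2 + 2x + 2


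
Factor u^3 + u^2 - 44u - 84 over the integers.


Try integer roots (divisors of -84). u=-6: p(-6)=0.
Divide out (u + 6): quotient is u^2 - 5u - 14.
Factor the quadratic: (u - 7)(u + 2)
Result: (u + 6)(u - 7)(u + 2)


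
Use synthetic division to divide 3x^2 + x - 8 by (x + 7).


Synthetic division with c = -7. Coefficients: 3, 1, -8
Bring down 3.
  3 * -7 = -21; -21 + 1 = -20
  -20 * -7 = 140; 140 - 8 = 132
Quotient: 3x - 20, Remainder: 132


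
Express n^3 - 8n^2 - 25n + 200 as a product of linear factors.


Try integer roots (divisors of 200). n=5: p(5)=0.
Divide out (n - 5): quotient is n^2 - 3n - 40.
Factor the quadratic: (n - 8)(n + 5)
Result: (n - 5)(n - 8)(n + 5)


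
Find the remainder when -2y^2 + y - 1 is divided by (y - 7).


By the Remainder Theorem, the remainder equals p(7):
  -2*(7)^2 = -98
  1*(7)^1 = 7
  constant: -1
Sum: -98 + 7 - 1 = -92


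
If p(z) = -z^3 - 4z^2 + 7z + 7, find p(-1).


Using direct substitution:
  -1 * (-1)^3 = 1
  -4 * (-1)^2 = -4
  7 * (-1)^1 = -7
  constant: 7
Sum = 1 - 4 - 7 + 7 = -3


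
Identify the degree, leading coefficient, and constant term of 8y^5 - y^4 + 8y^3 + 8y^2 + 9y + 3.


Highest power of y is 5, with coefficient 8. Constant term is 3.
Degree = 5, leading coefficient = 8, constant term = 3


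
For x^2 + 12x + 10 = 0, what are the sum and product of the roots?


For ax^2+bx+c=0: sum = -b/a, product = c/a.
a=1, b=12, c=10
Sum = -(12)/1 = -12
Product = (10)/1 = 10


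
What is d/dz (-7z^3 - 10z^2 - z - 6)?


Apply the power rule term by term:
  d/dz(-7z^3) = -21z^2
  d/dz(-10z^2) = -20z
  d/dz(-z) = -1
  d/dz(-6) = 0
p'(z) = -21z^2 - 20z - 1


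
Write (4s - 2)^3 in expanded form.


Expand (4s - 2)^3 by repeated multiplication:
  (4s - 2)^2 = 16s^2 - 16s + 4
= 64s^3 - 96s^2 + 48s - 8


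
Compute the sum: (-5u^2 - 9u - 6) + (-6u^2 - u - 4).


Align terms by degree and add:
  -5u^2 - 9u - 6
  -6u^2 - u - 4
= -11u^2 - 10u - 10


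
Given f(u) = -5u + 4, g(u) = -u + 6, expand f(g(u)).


Substitute g(u) into f:
f(g(u)) = -5*(-u + 6) + 4
Expand and combine: 5u - 26


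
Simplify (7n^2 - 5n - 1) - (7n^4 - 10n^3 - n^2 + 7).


Distribute the minus sign:
  (7n^2 - 5n - 1)
- (7n^4 - 10n^3 - n^2 + 7)
Negate second polynomial: -7n^4 + 10n^3 + n^2 - 7
Add: -7n^4 + 10n^3 + 8n^2 - 5n - 8


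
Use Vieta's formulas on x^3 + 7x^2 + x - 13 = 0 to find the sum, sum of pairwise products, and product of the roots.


Monic cubic x^3+bx^2+cx+d=0: sum=-b, pairwise sum=c, product=-d.
b=7, c=1, d=-13
r1+r2+r3 = -7
r1r2+r1r3+r2r3 = 1
r1r2r3 = 13


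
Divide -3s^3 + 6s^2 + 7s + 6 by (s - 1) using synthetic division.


Synthetic division with c = 1. Coefficients: -3, 6, 7, 6
Bring down -3.
  -3 * 1 = -3; -3 + 6 = 3
  3 * 1 = 3; 3 + 7 = 10
  10 * 1 = 10; 10 + 6 = 16
Quotient: -3s^2 + 3s + 10, Remainder: 16


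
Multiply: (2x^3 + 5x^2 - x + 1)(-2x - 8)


Distribute each term of the first polynomial:
  (2x^3)(-2x - 8) = -4x^4 - 16x^3
  (5x^2)(-2x - 8) = -10x^3 - 40x^2
  (-x)(-2x - 8) = 2x^2 + 8x
  (1)(-2x - 8) = -2x - 8
Sum: -4x^4 - 26x^3 - 38x^2 + 6x - 8


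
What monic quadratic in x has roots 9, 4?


p(x) = (x - 9)(x - 4)
Expand: x^2 - 13x + 36


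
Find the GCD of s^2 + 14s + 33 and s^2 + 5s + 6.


Factor each:
  s^2 + 14s + 33 = (s + 3)(s + 11)
  s^2 + 5s + 6 = (s + 3)(s + 2)
Common monic factor: s + 3


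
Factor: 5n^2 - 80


Roots satisfy r1 + r2 = -b/a = 0 and r1*r2 = c/a = -16.
So r1 = -4, r2 = 4.
5n^2 - 80 = 5(n - r1)(n - r2) = 5(n + 4)(n - 4)


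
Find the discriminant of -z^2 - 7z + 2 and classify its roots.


D = b^2 - 4ac = (-7)^2 - 4(-1)(2) = 49 + 8 = 57
Since D > 0: two distinct irrational roots


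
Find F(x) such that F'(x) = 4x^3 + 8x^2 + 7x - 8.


Reverse power rule on each term:
  ∫ 4x^3 dx = x^4
  ∫ 8x^2 dx = (8/3)x^3
  ∫ 7x dx = (7/2)x^2
  ∫ -8 dx = -8x
F(x) = x^4 + (8/3)x^3 + (7/2)x^2 - 8x + C


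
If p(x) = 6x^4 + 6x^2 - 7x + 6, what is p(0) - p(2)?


p(0) = 6
p(2) = 112
p(0) - p(2) = 6 - 112 = -106


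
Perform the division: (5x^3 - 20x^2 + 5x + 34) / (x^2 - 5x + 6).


(5x^3 - 20x^2 + 5x + 34) / (x^2 - 5x + 6)
Step 1: 5x * (x^2 - 5x + 6) = 5x^3 - 25x^2 + 30x; subtract.
Step 2: 5 * (x^2 - 5x + 6) = 5x^2 - 25x + 30; subtract.
Quotient: 5x + 5, Remainder: 4


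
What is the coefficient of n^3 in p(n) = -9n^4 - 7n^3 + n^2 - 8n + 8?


Read off the coefficient of n^3: -7


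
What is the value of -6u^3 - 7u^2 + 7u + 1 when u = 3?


Using direct substitution:
  -6 * (3)^3 = -162
  -7 * (3)^2 = -63
  7 * (3)^1 = 21
  constant: 1
Sum = -162 - 63 + 21 + 1 = -203


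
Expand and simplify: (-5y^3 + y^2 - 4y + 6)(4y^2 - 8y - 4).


Distribute each term of the first polynomial:
  (-5y^3)(4y^2 - 8y - 4) = -20y^5 + 40y^4 + 20y^3
  (y^2)(4y^2 - 8y - 4) = 4y^4 - 8y^3 - 4y^2
  (-4y)(4y^2 - 8y - 4) = -16y^3 + 32y^2 + 16y
  (6)(4y^2 - 8y - 4) = 24y^2 - 48y - 24
Sum: -20y^5 + 44y^4 - 4y^3 + 52y^2 - 32y - 24


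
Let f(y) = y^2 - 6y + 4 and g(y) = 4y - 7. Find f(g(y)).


Substitute g(y) into f:
f(g(y)) = 1*(4y - 7)^2 + (-6)*(4y - 7) + 4
(4y - 7)^2 = 16y^2 - 56y + 49
Expand and combine: 16y^2 - 80y + 95


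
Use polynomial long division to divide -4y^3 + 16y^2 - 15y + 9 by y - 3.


(-4y^3 + 16y^2 - 15y + 9) / (y - 3)
Step 1: -4y^2 * (y - 3) = -4y^3 + 12y^2; subtract.
Step 2: 4y * (y - 3) = 4y^2 - 12y; subtract.
Step 3: -3 * (y - 3) = -3y + 9; subtract.
Quotient: -4y^2 + 4y - 3, Remainder: 0


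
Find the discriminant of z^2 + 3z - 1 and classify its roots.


D = b^2 - 4ac = (3)^2 - 4(1)(-1) = 9 + 4 = 13
Since D > 0: two distinct irrational roots


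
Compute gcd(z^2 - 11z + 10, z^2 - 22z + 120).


Factor each:
  z^2 - 11z + 10 = (z - 10)(z - 1)
  z^2 - 22z + 120 = (z - 10)(z - 12)
Common monic factor: z - 10


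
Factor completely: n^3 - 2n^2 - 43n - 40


Try integer roots (divisors of -40). n=-1: p(-1)=0.
Divide out (n + 1): quotient is n^2 - 3n - 40.
Factor the quadratic: (n - 8)(n + 5)
Result: (n + 1)(n - 8)(n + 5)


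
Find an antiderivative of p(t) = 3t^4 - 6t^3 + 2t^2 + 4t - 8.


Reverse power rule on each term:
  ∫ 3t^4 dt = (3/5)t^5
  ∫ -6t^3 dt = -(3/2)t^4
  ∫ 2t^2 dt = (2/3)t^3
  ∫ 4t dt = 2t^2
  ∫ -8 dt = -8t
F(t) = (3/5)t^5 - (3/2)t^4 + (2/3)t^3 + 2t^2 - 8t + C


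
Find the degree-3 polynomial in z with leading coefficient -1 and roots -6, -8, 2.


p(z) = -(z + 6)(z + 8)(z - 2)
Expand: -z^3 - 12z^2 - 20z + 96


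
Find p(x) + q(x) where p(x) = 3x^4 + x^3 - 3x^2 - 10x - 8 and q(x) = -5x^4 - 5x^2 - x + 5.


Align terms by degree and add:
  3x^4 + x^3 - 3x^2 - 10x - 8
  -5x^4 - 5x^2 - x + 5
= -2x^4 + x^3 - 8x^2 - 11x - 3


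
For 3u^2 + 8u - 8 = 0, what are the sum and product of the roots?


For au^2+bu+c=0: sum = -b/a, product = c/a.
a=3, b=8, c=-8
Sum = -(8)/3 = -8/3
Product = (-8)/3 = -8/3


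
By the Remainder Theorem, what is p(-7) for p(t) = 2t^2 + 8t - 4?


By the Remainder Theorem, the remainder equals p(-7):
  2*(-7)^2 = 98
  8*(-7)^1 = -56
  constant: -4
Sum: 98 - 56 - 4 = 38


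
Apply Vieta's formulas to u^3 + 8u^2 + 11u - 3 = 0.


Monic cubic u^3+bu^2+cu+d=0: sum=-b, pairwise sum=c, product=-d.
b=8, c=11, d=-3
r1+r2+r3 = -8
r1r2+r1r3+r2r3 = 11
r1r2r3 = 3


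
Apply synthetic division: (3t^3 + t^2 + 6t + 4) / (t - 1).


Synthetic division with c = 1. Coefficients: 3, 1, 6, 4
Bring down 3.
  3 * 1 = 3; 3 + 1 = 4
  4 * 1 = 4; 4 + 6 = 10
  10 * 1 = 10; 10 + 4 = 14
Quotient: 3t^2 + 4t + 10, Remainder: 14


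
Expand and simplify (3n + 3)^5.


Expand (3n + 3)^5 by repeated multiplication:
  (3n + 3)^2 = 9n^2 + 18n + 9
  (3n + 3)^3 = 27n^3 + 81n^2 + 81n + 27
  (3n + 3)^4 = 81n^4 + 324n^3 + 486n^2 + 324n + 81
= 243n^5 + 1215n^4 + 2430n^3 + 2430n^2 + 1215n + 243


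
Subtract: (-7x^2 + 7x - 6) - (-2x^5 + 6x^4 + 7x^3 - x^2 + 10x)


Distribute the minus sign:
  (-7x^2 + 7x - 6)
- (-2x^5 + 6x^4 + 7x^3 - x^2 + 10x)
Negate second polynomial: 2x^5 - 6x^4 - 7x^3 + x^2 - 10x
Add: 2x^5 - 6x^4 - 7x^3 - 6x^2 - 3x - 6


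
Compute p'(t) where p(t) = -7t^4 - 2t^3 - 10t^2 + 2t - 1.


Apply the power rule term by term:
  d/dt(-7t^4) = -28t^3
  d/dt(-2t^3) = -6t^2
  d/dt(-10t^2) = -20t
  d/dt(2t) = 2
  d/dt(-1) = 0
p'(t) = -28t^3 - 6t^2 - 20t + 2


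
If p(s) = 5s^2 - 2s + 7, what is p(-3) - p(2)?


p(-3) = 58
p(2) = 23
p(-3) - p(2) = 58 - 23 = 35


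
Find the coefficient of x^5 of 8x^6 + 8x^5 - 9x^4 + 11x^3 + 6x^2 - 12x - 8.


Read off the coefficient of x^5: 8


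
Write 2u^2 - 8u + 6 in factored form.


Roots satisfy r1 + r2 = -b/a = 4 and r1*r2 = c/a = 3.
So r1 = 1, r2 = 3.
2u^2 - 8u + 6 = 2(u - r1)(u - r2) = 2(u - 1)(u - 3)


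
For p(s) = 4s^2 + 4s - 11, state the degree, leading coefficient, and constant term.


Highest power of s is 2, with coefficient 4. Constant term is -11.
Degree = 2, leading coefficient = 4, constant term = -11


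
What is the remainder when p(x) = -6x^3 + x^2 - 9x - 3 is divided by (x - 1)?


By the Remainder Theorem, the remainder equals p(1):
  -6*(1)^3 = -6
  1*(1)^2 = 1
  -9*(1)^1 = -9
  constant: -3
Sum: -6 + 1 - 9 - 3 = -17


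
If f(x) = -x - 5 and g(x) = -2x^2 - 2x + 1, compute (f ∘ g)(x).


Substitute g(x) into f:
f(g(x)) = -1*(-2x^2 - 2x + 1) + (-5)
Expand and combine: 2x^2 + 2x - 6


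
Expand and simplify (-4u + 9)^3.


Expand (-4u + 9)^3 by repeated multiplication:
  (-4u + 9)^2 = 16u^2 - 72u + 81
= -64u^3 + 432u^2 - 972u + 729


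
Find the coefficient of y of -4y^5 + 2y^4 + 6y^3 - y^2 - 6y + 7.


Read off the coefficient of y: -6


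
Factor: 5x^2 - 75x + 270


Roots satisfy r1 + r2 = -b/a = 15 and r1*r2 = c/a = 54.
So r1 = 9, r2 = 6.
5x^2 - 75x + 270 = 5(x - r1)(x - r2) = 5(x - 9)(x - 6)


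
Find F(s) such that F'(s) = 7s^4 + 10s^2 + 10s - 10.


Reverse power rule on each term:
  ∫ 7s^4 ds = (7/5)s^5
  ∫ 10s^2 ds = (10/3)s^3
  ∫ 10s ds = 5s^2
  ∫ -10 ds = -10s
F(s) = (7/5)s^5 + (10/3)s^3 + 5s^2 - 10s + C


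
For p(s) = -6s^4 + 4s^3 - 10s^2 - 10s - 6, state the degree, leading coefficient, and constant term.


Highest power of s is 4, with coefficient -6. Constant term is -6.
Degree = 4, leading coefficient = -6, constant term = -6


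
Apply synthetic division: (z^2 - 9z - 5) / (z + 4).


Synthetic division with c = -4. Coefficients: 1, -9, -5
Bring down 1.
  1 * -4 = -4; -4 - 9 = -13
  -13 * -4 = 52; 52 - 5 = 47
Quotient: z - 13, Remainder: 47


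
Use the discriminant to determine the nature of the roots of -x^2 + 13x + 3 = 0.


D = b^2 - 4ac = (13)^2 - 4(-1)(3) = 169 + 12 = 181
Since D > 0: two distinct irrational roots


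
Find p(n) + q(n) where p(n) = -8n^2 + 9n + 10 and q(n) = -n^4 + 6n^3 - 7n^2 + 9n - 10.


Align terms by degree and add:
  -8n^2 + 9n + 10
  -n^4 + 6n^3 - 7n^2 + 9n - 10
= -n^4 + 6n^3 - 15n^2 + 18n


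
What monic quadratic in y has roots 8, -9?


p(y) = (y - 8)(y + 9)
Expand: y^2 + y - 72


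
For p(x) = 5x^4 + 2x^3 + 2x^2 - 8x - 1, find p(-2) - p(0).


p(-2) = 87
p(0) = -1
p(-2) - p(0) = 87 + 1 = 88


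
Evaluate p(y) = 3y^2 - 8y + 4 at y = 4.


Using direct substitution:
  3 * (4)^2 = 48
  -8 * (4)^1 = -32
  constant: 4
Sum = 48 - 32 + 4 = 20


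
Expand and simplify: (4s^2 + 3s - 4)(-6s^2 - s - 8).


Distribute each term of the first polynomial:
  (4s^2)(-6s^2 - s - 8) = -24s^4 - 4s^3 - 32s^2
  (3s)(-6s^2 - s - 8) = -18s^3 - 3s^2 - 24s
  (-4)(-6s^2 - s - 8) = 24s^2 + 4s + 32
Sum: -24s^4 - 22s^3 - 11s^2 - 20s + 32


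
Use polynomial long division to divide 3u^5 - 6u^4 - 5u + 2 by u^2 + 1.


(3u^5 - 6u^4 - 5u + 2) / (u^2 + 1)
Step 1: 3u^3 * (u^2 + 1) = 3u^5 + 3u^3; subtract.
Step 2: -6u^2 * (u^2 + 1) = -6u^4 - 6u^2; subtract.
Step 3: -3u * (u^2 + 1) = -3u^3 - 3u; subtract.
Step 4: 6 * (u^2 + 1) = 6u^2 + 6; subtract.
Quotient: 3u^3 - 6u^2 - 3u + 6, Remainder: -2u - 4


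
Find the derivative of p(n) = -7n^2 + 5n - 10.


Apply the power rule term by term:
  d/dn(-7n^2) = -14n
  d/dn(5n) = 5
  d/dn(-10) = 0
p'(n) = -14n + 5


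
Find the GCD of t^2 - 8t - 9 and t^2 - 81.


Factor each:
  t^2 - 8t - 9 = (t - 9)(t + 1)
  t^2 - 81 = (t - 9)(t + 9)
Common monic factor: t - 9


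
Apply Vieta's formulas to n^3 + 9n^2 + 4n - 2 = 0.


Monic cubic n^3+bn^2+cn+d=0: sum=-b, pairwise sum=c, product=-d.
b=9, c=4, d=-2
r1+r2+r3 = -9
r1r2+r1r3+r2r3 = 4
r1r2r3 = 2


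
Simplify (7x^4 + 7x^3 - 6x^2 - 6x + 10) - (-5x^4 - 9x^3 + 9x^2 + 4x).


Distribute the minus sign:
  (7x^4 + 7x^3 - 6x^2 - 6x + 10)
- (-5x^4 - 9x^3 + 9x^2 + 4x)
Negate second polynomial: 5x^4 + 9x^3 - 9x^2 - 4x
Add: 12x^4 + 16x^3 - 15x^2 - 10x + 10


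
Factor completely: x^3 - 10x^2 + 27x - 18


Try integer roots (divisors of -18). x=3: p(3)=0.
Divide out (x - 3): quotient is x^2 - 7x + 6.
Factor the quadratic: (x - 6)(x - 1)
Result: (x - 3)(x - 6)(x - 1)


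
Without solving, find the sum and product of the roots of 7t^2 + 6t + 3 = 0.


For at^2+bt+c=0: sum = -b/a, product = c/a.
a=7, b=6, c=3
Sum = -(6)/7 = -6/7
Product = (3)/7 = 3/7


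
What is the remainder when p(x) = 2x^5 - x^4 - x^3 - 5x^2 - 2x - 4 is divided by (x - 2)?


By the Remainder Theorem, the remainder equals p(2):
  2*(2)^5 = 64
  -1*(2)^4 = -16
  -1*(2)^3 = -8
  -5*(2)^2 = -20
  -2*(2)^1 = -4
  constant: -4
Sum: 64 - 16 - 8 - 20 - 4 - 4 = 12


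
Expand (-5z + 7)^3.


Expand (-5z + 7)^3 by repeated multiplication:
  (-5z + 7)^2 = 25z^2 - 70z + 49
= -125z^3 + 525z^2 - 735z + 343


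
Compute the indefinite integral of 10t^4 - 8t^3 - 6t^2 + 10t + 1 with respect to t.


Reverse power rule on each term:
  ∫ 10t^4 dt = 2t^5
  ∫ -8t^3 dt = -2t^4
  ∫ -6t^2 dt = -2t^3
  ∫ 10t dt = 5t^2
  ∫ 1 dt = t
F(t) = 2t^5 - 2t^4 - 2t^3 + 5t^2 + t + C


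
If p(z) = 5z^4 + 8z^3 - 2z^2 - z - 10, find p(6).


Using direct substitution:
  5 * (6)^4 = 6480
  8 * (6)^3 = 1728
  -2 * (6)^2 = -72
  -1 * (6)^1 = -6
  constant: -10
Sum = 6480 + 1728 - 72 - 6 - 10 = 8120


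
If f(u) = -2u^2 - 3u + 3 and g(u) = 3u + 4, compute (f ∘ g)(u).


Substitute g(u) into f:
f(g(u)) = -2*(3u + 4)^2 + (-3)*(3u + 4) + 3
(3u + 4)^2 = 9u^2 + 24u + 16
Expand and combine: -18u^2 - 57u - 41


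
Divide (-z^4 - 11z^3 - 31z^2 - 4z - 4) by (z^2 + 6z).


(-z^4 - 11z^3 - 31z^2 - 4z - 4) / (z^2 + 6z)
Step 1: -z^2 * (z^2 + 6z) = -z^4 - 6z^3; subtract.
Step 2: -5z * (z^2 + 6z) = -5z^3 - 30z^2; subtract.
Step 3: -1 * (z^2 + 6z) = -z^2 - 6z; subtract.
Quotient: -z^2 - 5z - 1, Remainder: 2z - 4


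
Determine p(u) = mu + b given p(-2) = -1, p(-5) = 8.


p(u) = mu + b. Using p(-2)=-1, p(-5)=8:
m = (-1 - 8)/(-2 + 5) = -9/3 = -3
b = -1 - m*(-2) = -1 - 6 = -7
p(u) = -3u - 7


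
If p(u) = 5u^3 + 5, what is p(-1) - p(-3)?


p(-1) = 0
p(-3) = -130
p(-1) - p(-3) = 0 + 130 = 130


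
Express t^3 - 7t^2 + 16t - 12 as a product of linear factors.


Try integer roots (divisors of -12). t=2: p(2)=0.
Divide out (t - 2): quotient is t^2 - 5t + 6.
Factor the quadratic: (t - 2)(t - 3)
Result: (t - 2)(t - 2)(t - 3)


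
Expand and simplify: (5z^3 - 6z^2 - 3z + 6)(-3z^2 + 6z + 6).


Distribute each term of the first polynomial:
  (5z^3)(-3z^2 + 6z + 6) = -15z^5 + 30z^4 + 30z^3
  (-6z^2)(-3z^2 + 6z + 6) = 18z^4 - 36z^3 - 36z^2
  (-3z)(-3z^2 + 6z + 6) = 9z^3 - 18z^2 - 18z
  (6)(-3z^2 + 6z + 6) = -18z^2 + 36z + 36
Sum: -15z^5 + 48z^4 + 3z^3 - 72z^2 + 18z + 36


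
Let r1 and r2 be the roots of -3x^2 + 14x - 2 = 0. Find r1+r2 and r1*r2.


For ax^2+bx+c=0: sum = -b/a, product = c/a.
a=-3, b=14, c=-2
Sum = -(14)/-3 = 14/3
Product = (-2)/-3 = 2/3


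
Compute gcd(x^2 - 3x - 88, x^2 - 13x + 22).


Factor each:
  x^2 - 3x - 88 = (x - 11)(x + 8)
  x^2 - 13x + 22 = (x - 11)(x - 2)
Common monic factor: x - 11


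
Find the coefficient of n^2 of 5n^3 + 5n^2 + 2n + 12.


Read off the coefficient of n^2: 5


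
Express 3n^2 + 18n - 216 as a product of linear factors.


Roots satisfy r1 + r2 = -b/a = -6 and r1*r2 = c/a = -72.
So r1 = 6, r2 = -12.
3n^2 + 18n - 216 = 3(n - r1)(n - r2) = 3(n - 6)(n + 12)


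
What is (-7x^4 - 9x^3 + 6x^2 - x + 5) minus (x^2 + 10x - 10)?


Distribute the minus sign:
  (-7x^4 - 9x^3 + 6x^2 - x + 5)
- (x^2 + 10x - 10)
Negate second polynomial: -x^2 - 10x + 10
Add: -7x^4 - 9x^3 + 5x^2 - 11x + 15


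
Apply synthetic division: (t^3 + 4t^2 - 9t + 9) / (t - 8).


Synthetic division with c = 8. Coefficients: 1, 4, -9, 9
Bring down 1.
  1 * 8 = 8; 8 + 4 = 12
  12 * 8 = 96; 96 - 9 = 87
  87 * 8 = 696; 696 + 9 = 705
Quotient: t^2 + 12t + 87, Remainder: 705


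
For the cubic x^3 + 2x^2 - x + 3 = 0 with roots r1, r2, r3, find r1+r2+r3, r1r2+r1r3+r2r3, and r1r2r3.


Monic cubic x^3+bx^2+cx+d=0: sum=-b, pairwise sum=c, product=-d.
b=2, c=-1, d=3
r1+r2+r3 = -2
r1r2+r1r3+r2r3 = -1
r1r2r3 = -3


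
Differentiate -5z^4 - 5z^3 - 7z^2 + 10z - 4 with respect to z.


Apply the power rule term by term:
  d/dz(-5z^4) = -20z^3
  d/dz(-5z^3) = -15z^2
  d/dz(-7z^2) = -14z
  d/dz(10z) = 10
  d/dz(-4) = 0
p'(z) = -20z^3 - 15z^2 - 14z + 10


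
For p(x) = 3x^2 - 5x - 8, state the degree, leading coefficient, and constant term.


Highest power of x is 2, with coefficient 3. Constant term is -8.
Degree = 2, leading coefficient = 3, constant term = -8


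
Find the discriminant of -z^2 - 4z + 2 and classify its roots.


D = b^2 - 4ac = (-4)^2 - 4(-1)(2) = 16 + 8 = 24
Since D > 0: two distinct irrational roots


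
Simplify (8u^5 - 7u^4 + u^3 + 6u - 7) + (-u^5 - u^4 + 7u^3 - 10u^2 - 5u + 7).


Align terms by degree and add:
  8u^5 - 7u^4 + u^3 + 6u - 7
  -u^5 - u^4 + 7u^3 - 10u^2 - 5u + 7
= 7u^5 - 8u^4 + 8u^3 - 10u^2 + u


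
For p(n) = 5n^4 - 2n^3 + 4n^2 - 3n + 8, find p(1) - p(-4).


p(1) = 12
p(-4) = 1492
p(1) - p(-4) = 12 - 1492 = -1480


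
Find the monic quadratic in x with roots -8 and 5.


p(x) = (x + 8)(x - 5)
Expand: x^2 + 3x - 40


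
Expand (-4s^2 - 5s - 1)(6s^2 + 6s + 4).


Distribute each term of the first polynomial:
  (-4s^2)(6s^2 + 6s + 4) = -24s^4 - 24s^3 - 16s^2
  (-5s)(6s^2 + 6s + 4) = -30s^3 - 30s^2 - 20s
  (-1)(6s^2 + 6s + 4) = -6s^2 - 6s - 4
Sum: -24s^4 - 54s^3 - 52s^2 - 26s - 4


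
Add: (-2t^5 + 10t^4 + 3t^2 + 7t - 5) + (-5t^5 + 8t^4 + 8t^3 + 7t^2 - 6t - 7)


Align terms by degree and add:
  -2t^5 + 10t^4 + 3t^2 + 7t - 5
  -5t^5 + 8t^4 + 8t^3 + 7t^2 - 6t - 7
= -7t^5 + 18t^4 + 8t^3 + 10t^2 + t - 12


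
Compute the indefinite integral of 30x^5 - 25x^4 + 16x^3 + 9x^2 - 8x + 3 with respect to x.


Reverse power rule on each term:
  ∫ 30x^5 dx = 5x^6
  ∫ -25x^4 dx = -5x^5
  ∫ 16x^3 dx = 4x^4
  ∫ 9x^2 dx = 3x^3
  ∫ -8x dx = -4x^2
  ∫ 3 dx = 3x
F(x) = 5x^6 - 5x^5 + 4x^4 + 3x^3 - 4x^2 + 3x + C


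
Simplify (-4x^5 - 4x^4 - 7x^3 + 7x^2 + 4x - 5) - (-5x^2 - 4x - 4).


Distribute the minus sign:
  (-4x^5 - 4x^4 - 7x^3 + 7x^2 + 4x - 5)
- (-5x^2 - 4x - 4)
Negate second polynomial: 5x^2 + 4x + 4
Add: -4x^5 - 4x^4 - 7x^3 + 12x^2 + 8x - 1


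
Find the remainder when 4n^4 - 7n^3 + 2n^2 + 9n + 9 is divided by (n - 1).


By the Remainder Theorem, the remainder equals p(1):
  4*(1)^4 = 4
  -7*(1)^3 = -7
  2*(1)^2 = 2
  9*(1)^1 = 9
  constant: 9
Sum: 4 - 7 + 2 + 9 + 9 = 17


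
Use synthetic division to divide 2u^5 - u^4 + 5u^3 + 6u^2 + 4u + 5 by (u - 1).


Synthetic division with c = 1. Coefficients: 2, -1, 5, 6, 4, 5
Bring down 2.
  2 * 1 = 2; 2 - 1 = 1
  1 * 1 = 1; 1 + 5 = 6
  6 * 1 = 6; 6 + 6 = 12
  12 * 1 = 12; 12 + 4 = 16
  16 * 1 = 16; 16 + 5 = 21
Quotient: 2u^4 + u^3 + 6u^2 + 12u + 16, Remainder: 21


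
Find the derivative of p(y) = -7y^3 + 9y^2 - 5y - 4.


Apply the power rule term by term:
  d/dy(-7y^3) = -21y^2
  d/dy(9y^2) = 18y
  d/dy(-5y) = -5
  d/dy(-4) = 0
p'(y) = -21y^2 + 18y - 5


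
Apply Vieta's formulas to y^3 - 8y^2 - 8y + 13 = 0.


Monic cubic y^3+by^2+cy+d=0: sum=-b, pairwise sum=c, product=-d.
b=-8, c=-8, d=13
r1+r2+r3 = 8
r1r2+r1r3+r2r3 = -8
r1r2r3 = -13


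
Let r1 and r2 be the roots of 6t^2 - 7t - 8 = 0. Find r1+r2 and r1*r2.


For at^2+bt+c=0: sum = -b/a, product = c/a.
a=6, b=-7, c=-8
Sum = -(-7)/6 = 7/6
Product = (-8)/6 = -4/3


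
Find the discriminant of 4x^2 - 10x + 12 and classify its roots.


D = b^2 - 4ac = (-10)^2 - 4(4)(12) = 100 - 192 = -92
Since D < 0: two complex conjugate roots (no real roots)


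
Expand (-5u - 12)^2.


Expand (-5u - 12)^2 by repeated multiplication:
= 25u^2 + 120u + 144


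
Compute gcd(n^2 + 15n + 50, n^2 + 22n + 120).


Factor each:
  n^2 + 15n + 50 = (n + 10)(n + 5)
  n^2 + 22n + 120 = (n + 10)(n + 12)
Common monic factor: n + 10


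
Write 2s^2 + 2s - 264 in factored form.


Roots satisfy r1 + r2 = -b/a = -1 and r1*r2 = c/a = -132.
So r1 = -12, r2 = 11.
2s^2 + 2s - 264 = 2(s - r1)(s - r2) = 2(s + 12)(s - 11)


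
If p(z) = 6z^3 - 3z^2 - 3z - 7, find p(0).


Using direct substitution:
  6 * (0)^3 = 0
  -3 * (0)^2 = 0
  -3 * (0)^1 = 0
  constant: -7
Sum = 0 + 0 + 0 - 7 = -7


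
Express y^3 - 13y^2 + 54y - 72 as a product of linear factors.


Try integer roots (divisors of -72). y=4: p(4)=0.
Divide out (y - 4): quotient is y^2 - 9y + 18.
Factor the quadratic: (y - 6)(y - 3)
Result: (y - 4)(y - 6)(y - 3)


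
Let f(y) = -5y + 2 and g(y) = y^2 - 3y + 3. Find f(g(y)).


Substitute g(y) into f:
f(g(y)) = -5*(y^2 - 3y + 3) + 2
Expand and combine: -5y^2 + 15y - 13


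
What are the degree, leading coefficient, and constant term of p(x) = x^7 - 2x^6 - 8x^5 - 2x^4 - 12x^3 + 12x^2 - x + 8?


Highest power of x is 7, with coefficient 1. Constant term is 8.
Degree = 7, leading coefficient = 1, constant term = 8


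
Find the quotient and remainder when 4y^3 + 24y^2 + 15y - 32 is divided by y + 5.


(4y^3 + 24y^2 + 15y - 32) / (y + 5)
Step 1: 4y^2 * (y + 5) = 4y^3 + 20y^2; subtract.
Step 2: 4y * (y + 5) = 4y^2 + 20y; subtract.
Step 3: -5 * (y + 5) = -5y - 25; subtract.
Quotient: 4y^2 + 4y - 5, Remainder: -7


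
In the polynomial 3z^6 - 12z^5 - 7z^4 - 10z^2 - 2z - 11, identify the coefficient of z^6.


Read off the coefficient of z^6: 3


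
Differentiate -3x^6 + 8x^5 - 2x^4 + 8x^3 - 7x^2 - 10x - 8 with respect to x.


Apply the power rule term by term:
  d/dx(-3x^6) = -18x^5
  d/dx(8x^5) = 40x^4
  d/dx(-2x^4) = -8x^3
  d/dx(8x^3) = 24x^2
  d/dx(-7x^2) = -14x
  d/dx(-10x) = -10
  d/dx(-8) = 0
p'(x) = -18x^5 + 40x^4 - 8x^3 + 24x^2 - 14x - 10


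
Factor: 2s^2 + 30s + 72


Roots satisfy r1 + r2 = -b/a = -15 and r1*r2 = c/a = 36.
So r1 = -12, r2 = -3.
2s^2 + 30s + 72 = 2(s - r1)(s - r2) = 2(s + 12)(s + 3)


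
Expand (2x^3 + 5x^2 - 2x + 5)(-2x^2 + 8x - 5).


Distribute each term of the first polynomial:
  (2x^3)(-2x^2 + 8x - 5) = -4x^5 + 16x^4 - 10x^3
  (5x^2)(-2x^2 + 8x - 5) = -10x^4 + 40x^3 - 25x^2
  (-2x)(-2x^2 + 8x - 5) = 4x^3 - 16x^2 + 10x
  (5)(-2x^2 + 8x - 5) = -10x^2 + 40x - 25
Sum: -4x^5 + 6x^4 + 34x^3 - 51x^2 + 50x - 25


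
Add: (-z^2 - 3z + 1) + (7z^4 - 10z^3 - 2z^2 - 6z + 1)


Align terms by degree and add:
  -z^2 - 3z + 1
+ 7z^4 - 10z^3 - 2z^2 - 6z + 1
= 7z^4 - 10z^3 - 3z^2 - 9z + 2


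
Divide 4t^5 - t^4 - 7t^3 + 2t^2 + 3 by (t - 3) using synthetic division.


Synthetic division with c = 3. Coefficients: 4, -1, -7, 2, 0, 3
Bring down 4.
  4 * 3 = 12; 12 - 1 = 11
  11 * 3 = 33; 33 - 7 = 26
  26 * 3 = 78; 78 + 2 = 80
  80 * 3 = 240; 240 + 0 = 240
  240 * 3 = 720; 720 + 3 = 723
Quotient: 4t^4 + 11t^3 + 26t^2 + 80t + 240, Remainder: 723


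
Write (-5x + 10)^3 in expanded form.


Expand (-5x + 10)^3 by repeated multiplication:
  (-5x + 10)^2 = 25x^2 - 100x + 100
= -125x^3 + 750x^2 - 1500x + 1000


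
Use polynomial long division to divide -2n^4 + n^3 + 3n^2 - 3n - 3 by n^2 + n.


(-2n^4 + n^3 + 3n^2 - 3n - 3) / (n^2 + n)
Step 1: -2n^2 * (n^2 + n) = -2n^4 - 2n^3; subtract.
Step 2: 3n * (n^2 + n) = 3n^3 + 3n^2; subtract.
Step 3: 0 * (n^2 + n) = 0; subtract.
Quotient: -2n^2 + 3n, Remainder: -3n - 3


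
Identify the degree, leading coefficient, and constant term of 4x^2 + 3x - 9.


Highest power of x is 2, with coefficient 4. Constant term is -9.
Degree = 2, leading coefficient = 4, constant term = -9


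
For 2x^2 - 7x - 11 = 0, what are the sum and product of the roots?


For ax^2+bx+c=0: sum = -b/a, product = c/a.
a=2, b=-7, c=-11
Sum = -(-7)/2 = 7/2
Product = (-11)/2 = -11/2


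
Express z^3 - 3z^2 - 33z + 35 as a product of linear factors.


Try integer roots (divisors of 35). z=7: p(7)=0.
Divide out (z - 7): quotient is z^2 + 4z - 5.
Factor the quadratic: (z + 5)(z - 1)
Result: (z - 7)(z + 5)(z - 1)


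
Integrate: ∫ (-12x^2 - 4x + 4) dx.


Reverse power rule on each term:
  ∫ -12x^2 dx = -4x^3
  ∫ -4x dx = -2x^2
  ∫ 4 dx = 4x
F(x) = -4x^3 - 2x^2 + 4x + C


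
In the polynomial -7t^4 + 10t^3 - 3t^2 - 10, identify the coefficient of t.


Read off the coefficient of t: 0


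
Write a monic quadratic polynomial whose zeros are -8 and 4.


p(z) = (z + 8)(z - 4)
Expand: z^2 + 4z - 32


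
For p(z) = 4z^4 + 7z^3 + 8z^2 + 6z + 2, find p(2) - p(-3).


p(2) = 166
p(-3) = 191
p(2) - p(-3) = 166 - 191 = -25


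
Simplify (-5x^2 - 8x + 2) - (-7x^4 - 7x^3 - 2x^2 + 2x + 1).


Distribute the minus sign:
  (-5x^2 - 8x + 2)
- (-7x^4 - 7x^3 - 2x^2 + 2x + 1)
Negate second polynomial: 7x^4 + 7x^3 + 2x^2 - 2x - 1
Add: 7x^4 + 7x^3 - 3x^2 - 10x + 1


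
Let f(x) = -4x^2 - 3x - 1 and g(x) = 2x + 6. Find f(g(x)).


Substitute g(x) into f:
f(g(x)) = -4*(2x + 6)^2 + (-3)*(2x + 6) + (-1)
(2x + 6)^2 = 4x^2 + 24x + 36
Expand and combine: -16x^2 - 102x - 163


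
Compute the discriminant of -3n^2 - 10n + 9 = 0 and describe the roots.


D = b^2 - 4ac = (-10)^2 - 4(-3)(9) = 100 + 108 = 208
Since D > 0: two distinct irrational roots


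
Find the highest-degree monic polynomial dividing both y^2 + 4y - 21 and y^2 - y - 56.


Factor each:
  y^2 + 4y - 21 = (y + 7)(y - 3)
  y^2 - y - 56 = (y + 7)(y - 8)
Common monic factor: y + 7


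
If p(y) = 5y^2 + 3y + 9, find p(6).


Using direct substitution:
  5 * (6)^2 = 180
  3 * (6)^1 = 18
  constant: 9
Sum = 180 + 18 + 9 = 207


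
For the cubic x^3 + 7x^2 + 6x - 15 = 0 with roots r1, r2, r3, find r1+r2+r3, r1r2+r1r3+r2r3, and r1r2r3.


Monic cubic x^3+bx^2+cx+d=0: sum=-b, pairwise sum=c, product=-d.
b=7, c=6, d=-15
r1+r2+r3 = -7
r1r2+r1r3+r2r3 = 6
r1r2r3 = 15


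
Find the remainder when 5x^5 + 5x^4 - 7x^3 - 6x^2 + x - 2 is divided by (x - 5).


By the Remainder Theorem, the remainder equals p(5):
  5*(5)^5 = 15625
  5*(5)^4 = 3125
  -7*(5)^3 = -875
  -6*(5)^2 = -150
  1*(5)^1 = 5
  constant: -2
Sum: 15625 + 3125 - 875 - 150 + 5 - 2 = 17728


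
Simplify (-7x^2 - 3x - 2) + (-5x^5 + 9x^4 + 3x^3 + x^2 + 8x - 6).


Align terms by degree and add:
  -7x^2 - 3x - 2
  -5x^5 + 9x^4 + 3x^3 + x^2 + 8x - 6
= -5x^5 + 9x^4 + 3x^3 - 6x^2 + 5x - 8


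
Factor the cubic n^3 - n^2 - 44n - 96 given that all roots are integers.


Try integer roots (divisors of -96). n=-3: p(-3)=0.
Divide out (n + 3): quotient is n^2 - 4n - 32.
Factor the quadratic: (n - 8)(n + 4)
Result: (n + 3)(n - 8)(n + 4)


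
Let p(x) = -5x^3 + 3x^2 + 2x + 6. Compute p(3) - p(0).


p(3) = -96
p(0) = 6
p(3) - p(0) = -96 - 6 = -102


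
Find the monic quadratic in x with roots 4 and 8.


p(x) = (x - 4)(x - 8)
Expand: x^2 - 12x + 32


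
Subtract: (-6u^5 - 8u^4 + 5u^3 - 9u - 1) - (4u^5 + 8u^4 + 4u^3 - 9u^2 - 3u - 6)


Distribute the minus sign:
  (-6u^5 - 8u^4 + 5u^3 - 9u - 1)
- (4u^5 + 8u^4 + 4u^3 - 9u^2 - 3u - 6)
Negate second polynomial: -4u^5 - 8u^4 - 4u^3 + 9u^2 + 3u + 6
Add: -10u^5 - 16u^4 + u^3 + 9u^2 - 6u + 5


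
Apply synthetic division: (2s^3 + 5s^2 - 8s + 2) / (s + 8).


Synthetic division with c = -8. Coefficients: 2, 5, -8, 2
Bring down 2.
  2 * -8 = -16; -16 + 5 = -11
  -11 * -8 = 88; 88 - 8 = 80
  80 * -8 = -640; -640 + 2 = -638
Quotient: 2s^2 - 11s + 80, Remainder: -638


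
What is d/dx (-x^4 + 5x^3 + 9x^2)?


Apply the power rule term by term:
  d/dx(-x^4) = -4x^3
  d/dx(5x^3) = 15x^2
  d/dx(9x^2) = 18x
p'(x) = -4x^3 + 15x^2 + 18x


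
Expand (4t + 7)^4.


Expand (4t + 7)^4 by repeated multiplication:
  (4t + 7)^2 = 16t^2 + 56t + 49
  (4t + 7)^3 = 64t^3 + 336t^2 + 588t + 343
= 256t^4 + 1792t^3 + 4704t^2 + 5488t + 2401


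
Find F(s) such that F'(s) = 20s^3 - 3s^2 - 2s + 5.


Reverse power rule on each term:
  ∫ 20s^3 ds = 5s^4
  ∫ -3s^2 ds = -s^3
  ∫ -2s ds = -s^2
  ∫ 5 ds = 5s
F(s) = 5s^4 - s^3 - s^2 + 5s + C


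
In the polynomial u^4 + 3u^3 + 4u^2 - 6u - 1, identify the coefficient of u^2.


Read off the coefficient of u^2: 4


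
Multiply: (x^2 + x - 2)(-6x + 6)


Distribute each term of the first polynomial:
  (x^2)(-6x + 6) = -6x^3 + 6x^2
  (x)(-6x + 6) = -6x^2 + 6x
  (-2)(-6x + 6) = 12x - 12
Sum: -6x^3 + 18x - 12


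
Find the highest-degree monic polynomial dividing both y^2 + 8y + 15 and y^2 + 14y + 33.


Factor each:
  y^2 + 8y + 15 = (y + 3)(y + 5)
  y^2 + 14y + 33 = (y + 3)(y + 11)
Common monic factor: y + 3


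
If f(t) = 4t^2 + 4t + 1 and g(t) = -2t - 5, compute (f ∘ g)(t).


Substitute g(t) into f:
f(g(t)) = 4*(-2t - 5)^2 + 4*(-2t - 5) + 1
(-2t - 5)^2 = 4t^2 + 20t + 25
Expand and combine: 16t^2 + 72t + 81


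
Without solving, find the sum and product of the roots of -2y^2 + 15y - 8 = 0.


For ay^2+by+c=0: sum = -b/a, product = c/a.
a=-2, b=15, c=-8
Sum = -(15)/-2 = 15/2
Product = (-8)/-2 = 4


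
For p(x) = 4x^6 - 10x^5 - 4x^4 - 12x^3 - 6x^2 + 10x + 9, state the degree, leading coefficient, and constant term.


Highest power of x is 6, with coefficient 4. Constant term is 9.
Degree = 6, leading coefficient = 4, constant term = 9


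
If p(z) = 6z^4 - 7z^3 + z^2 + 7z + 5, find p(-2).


Using direct substitution:
  6 * (-2)^4 = 96
  -7 * (-2)^3 = 56
  1 * (-2)^2 = 4
  7 * (-2)^1 = -14
  constant: 5
Sum = 96 + 56 + 4 - 14 + 5 = 147


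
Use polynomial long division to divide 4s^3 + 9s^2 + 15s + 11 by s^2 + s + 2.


(4s^3 + 9s^2 + 15s + 11) / (s^2 + s + 2)
Step 1: 4s * (s^2 + s + 2) = 4s^3 + 4s^2 + 8s; subtract.
Step 2: 5 * (s^2 + s + 2) = 5s^2 + 5s + 10; subtract.
Quotient: 4s + 5, Remainder: 2s + 1


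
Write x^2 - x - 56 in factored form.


Roots satisfy r1 + r2 = -b/a = 1 and r1*r2 = c/a = -56.
So r1 = 8, r2 = -7.
x^2 - x - 56 = (x - r1)(x - r2) = (x - 8)(x + 7)


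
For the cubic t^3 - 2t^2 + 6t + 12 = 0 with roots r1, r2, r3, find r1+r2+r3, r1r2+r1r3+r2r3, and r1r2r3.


Monic cubic t^3+bt^2+ct+d=0: sum=-b, pairwise sum=c, product=-d.
b=-2, c=6, d=12
r1+r2+r3 = 2
r1r2+r1r3+r2r3 = 6
r1r2r3 = -12


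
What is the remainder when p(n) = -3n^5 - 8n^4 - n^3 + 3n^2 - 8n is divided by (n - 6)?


By the Remainder Theorem, the remainder equals p(6):
  -3*(6)^5 = -23328
  -8*(6)^4 = -10368
  -1*(6)^3 = -216
  3*(6)^2 = 108
  -8*(6)^1 = -48
  constant: 0
Sum: -23328 - 10368 - 216 + 108 - 48 + 0 = -33852


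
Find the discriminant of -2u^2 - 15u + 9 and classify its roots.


D = b^2 - 4ac = (-15)^2 - 4(-2)(9) = 225 + 72 = 297
Since D > 0: two distinct irrational roots


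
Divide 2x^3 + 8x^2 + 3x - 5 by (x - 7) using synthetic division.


Synthetic division with c = 7. Coefficients: 2, 8, 3, -5
Bring down 2.
  2 * 7 = 14; 14 + 8 = 22
  22 * 7 = 154; 154 + 3 = 157
  157 * 7 = 1099; 1099 - 5 = 1094
Quotient: 2x^2 + 22x + 157, Remainder: 1094


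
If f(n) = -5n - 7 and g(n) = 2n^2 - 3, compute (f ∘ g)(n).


Substitute g(n) into f:
f(g(n)) = -5*(2n^2 - 3) + (-7)
Expand and combine: -10n^2 + 8


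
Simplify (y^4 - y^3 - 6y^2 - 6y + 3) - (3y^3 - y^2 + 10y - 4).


Distribute the minus sign:
  (y^4 - y^3 - 6y^2 - 6y + 3)
- (3y^3 - y^2 + 10y - 4)
Negate second polynomial: -3y^3 + y^2 - 10y + 4
Add: y^4 - 4y^3 - 5y^2 - 16y + 7


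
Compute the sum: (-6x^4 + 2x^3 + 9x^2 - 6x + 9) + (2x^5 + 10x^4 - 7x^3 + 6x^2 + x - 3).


Align terms by degree and add:
  -6x^4 + 2x^3 + 9x^2 - 6x + 9
+ 2x^5 + 10x^4 - 7x^3 + 6x^2 + x - 3
= 2x^5 + 4x^4 - 5x^3 + 15x^2 - 5x + 6


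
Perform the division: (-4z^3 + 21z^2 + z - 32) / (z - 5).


(-4z^3 + 21z^2 + z - 32) / (z - 5)
Step 1: -4z^2 * (z - 5) = -4z^3 + 20z^2; subtract.
Step 2: z * (z - 5) = z^2 - 5z; subtract.
Step 3: 6 * (z - 5) = 6z - 30; subtract.
Quotient: -4z^2 + z + 6, Remainder: -2


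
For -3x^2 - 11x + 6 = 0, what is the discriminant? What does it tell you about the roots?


D = b^2 - 4ac = (-11)^2 - 4(-3)(6) = 121 + 72 = 193
Since D > 0: two distinct irrational roots


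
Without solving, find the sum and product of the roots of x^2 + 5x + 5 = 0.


For ax^2+bx+c=0: sum = -b/a, product = c/a.
a=1, b=5, c=5
Sum = -(5)/1 = -5
Product = (5)/1 = 5


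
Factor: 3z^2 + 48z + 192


Roots satisfy r1 + r2 = -b/a = -16 and r1*r2 = c/a = 64.
So r1 = -8, r2 = -8.
3z^2 + 48z + 192 = 3(z - r1)(z - r2) = 3(z + 8)(z + 8)


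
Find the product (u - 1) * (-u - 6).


Distribute each term of the first polynomial:
  (u)(-u - 6) = -u^2 - 6u
  (-1)(-u - 6) = u + 6
Sum: -u^2 - 5u + 6


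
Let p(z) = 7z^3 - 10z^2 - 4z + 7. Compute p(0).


Using direct substitution:
  7 * (0)^3 = 0
  -10 * (0)^2 = 0
  -4 * (0)^1 = 0
  constant: 7
Sum = 0 + 0 + 0 + 7 = 7


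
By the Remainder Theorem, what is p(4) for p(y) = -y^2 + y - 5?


By the Remainder Theorem, the remainder equals p(4):
  -1*(4)^2 = -16
  1*(4)^1 = 4
  constant: -5
Sum: -16 + 4 - 5 = -17


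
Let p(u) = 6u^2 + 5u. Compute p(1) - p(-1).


p(1) = 11
p(-1) = 1
p(1) - p(-1) = 11 - 1 = 10


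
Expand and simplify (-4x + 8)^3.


Expand (-4x + 8)^3 by repeated multiplication:
  (-4x + 8)^2 = 16x^2 - 64x + 64
= -64x^3 + 384x^2 - 768x + 512


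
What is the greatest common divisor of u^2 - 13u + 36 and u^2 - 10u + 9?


Factor each:
  u^2 - 13u + 36 = (u - 9)(u - 4)
  u^2 - 10u + 9 = (u - 9)(u - 1)
Common monic factor: u - 9


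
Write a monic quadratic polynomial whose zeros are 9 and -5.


p(x) = (x - 9)(x + 5)
Expand: x^2 - 4x - 45


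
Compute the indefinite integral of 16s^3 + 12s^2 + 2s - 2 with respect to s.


Reverse power rule on each term:
  ∫ 16s^3 ds = 4s^4
  ∫ 12s^2 ds = 4s^3
  ∫ 2s ds = s^2
  ∫ -2 ds = -2s
F(s) = 4s^4 + 4s^3 + s^2 - 2s + C
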